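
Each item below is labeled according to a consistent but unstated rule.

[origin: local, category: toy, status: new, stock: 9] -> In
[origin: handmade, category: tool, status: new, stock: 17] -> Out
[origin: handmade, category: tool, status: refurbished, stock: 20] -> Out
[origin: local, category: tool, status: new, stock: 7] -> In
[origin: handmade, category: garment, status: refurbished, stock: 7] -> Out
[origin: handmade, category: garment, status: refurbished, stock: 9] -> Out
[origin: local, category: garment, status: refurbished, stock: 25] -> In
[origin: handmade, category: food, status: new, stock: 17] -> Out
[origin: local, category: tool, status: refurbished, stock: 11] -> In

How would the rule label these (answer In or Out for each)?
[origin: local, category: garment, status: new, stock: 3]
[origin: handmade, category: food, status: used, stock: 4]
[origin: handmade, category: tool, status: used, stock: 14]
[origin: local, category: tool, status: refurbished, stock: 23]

In, Out, Out, In

The distinguishing property — origin is local — holds for all the 'In' cases and none of the 'Out' cases.
[origin: local, category: garment, status: new, stock: 3]: origin is local — passes, so In.
[origin: handmade, category: food, status: used, stock: 4]: origin is handmade — lacks this property, so Out.
[origin: handmade, category: tool, status: used, stock: 14]: origin is handmade — lacks this property, so Out.
[origin: local, category: tool, status: refurbished, stock: 23]: origin is local — passes, so In.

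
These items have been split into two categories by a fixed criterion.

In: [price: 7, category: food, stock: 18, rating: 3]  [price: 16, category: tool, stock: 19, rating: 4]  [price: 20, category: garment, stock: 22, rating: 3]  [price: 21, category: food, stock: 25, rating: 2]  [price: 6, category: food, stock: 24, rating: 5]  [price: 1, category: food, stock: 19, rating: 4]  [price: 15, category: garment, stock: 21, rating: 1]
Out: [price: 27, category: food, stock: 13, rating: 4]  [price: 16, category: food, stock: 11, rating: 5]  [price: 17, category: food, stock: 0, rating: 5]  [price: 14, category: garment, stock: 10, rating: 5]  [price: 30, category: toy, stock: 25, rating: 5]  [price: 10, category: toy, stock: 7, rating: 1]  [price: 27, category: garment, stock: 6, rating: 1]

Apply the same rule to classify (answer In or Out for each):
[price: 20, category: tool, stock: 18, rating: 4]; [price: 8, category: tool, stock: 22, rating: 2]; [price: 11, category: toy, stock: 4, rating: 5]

In, In, Out

Every 'In' example satisfies: price ≤ 21 AND stock ≥ 13. None of the 'Out' examples do.
[price: 20, category: tool, stock: 18, rating: 4]: In (price = 20, stock = 18).
[price: 8, category: tool, stock: 22, rating: 2]: In (price = 8, stock = 22).
[price: 11, category: toy, stock: 4, rating: 5]: Out (price = 11, stock = 4).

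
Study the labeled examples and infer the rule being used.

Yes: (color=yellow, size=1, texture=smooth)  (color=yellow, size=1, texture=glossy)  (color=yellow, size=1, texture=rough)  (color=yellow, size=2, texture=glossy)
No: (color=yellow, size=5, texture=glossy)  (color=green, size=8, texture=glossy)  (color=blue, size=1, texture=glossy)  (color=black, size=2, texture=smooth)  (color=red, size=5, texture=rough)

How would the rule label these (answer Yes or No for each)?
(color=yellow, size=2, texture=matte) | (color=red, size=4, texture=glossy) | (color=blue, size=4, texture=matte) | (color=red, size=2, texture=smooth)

Yes, No, No, No

A rule that fits every label: color is yellow AND size ≤ 2 — true of each 'Yes' example, false of each 'No' one.
(color=yellow, size=2, texture=matte): color is yellow, size = 2, has this property → Yes.
(color=red, size=4, texture=glossy): color is red, size = 4, does not pass → No.
(color=blue, size=4, texture=matte): color is blue, size = 4, does not pass → No.
(color=red, size=2, texture=smooth): color is red, size = 2, does not pass → No.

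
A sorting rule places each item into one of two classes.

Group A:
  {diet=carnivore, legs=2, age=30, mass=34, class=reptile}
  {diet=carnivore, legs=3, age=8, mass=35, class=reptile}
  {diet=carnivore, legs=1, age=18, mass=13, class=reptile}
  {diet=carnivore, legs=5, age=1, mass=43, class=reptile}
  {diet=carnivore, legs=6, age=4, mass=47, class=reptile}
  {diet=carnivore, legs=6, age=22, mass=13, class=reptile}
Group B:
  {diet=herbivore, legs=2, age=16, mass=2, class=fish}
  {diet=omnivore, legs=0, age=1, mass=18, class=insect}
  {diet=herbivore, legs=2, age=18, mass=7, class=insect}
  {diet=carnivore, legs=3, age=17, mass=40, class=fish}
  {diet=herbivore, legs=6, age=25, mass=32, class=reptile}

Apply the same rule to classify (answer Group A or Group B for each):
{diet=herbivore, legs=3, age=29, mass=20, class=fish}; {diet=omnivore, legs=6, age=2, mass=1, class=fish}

A rule that fits every label: diet is carnivore AND class is reptile — true of each 'Group A' example, false of each 'Group B' one.
{diet=herbivore, legs=3, age=29, mass=20, class=fish}: Group B (diet is herbivore, class is fish).
{diet=omnivore, legs=6, age=2, mass=1, class=fish}: Group B (diet is omnivore, class is fish).

Group B, Group B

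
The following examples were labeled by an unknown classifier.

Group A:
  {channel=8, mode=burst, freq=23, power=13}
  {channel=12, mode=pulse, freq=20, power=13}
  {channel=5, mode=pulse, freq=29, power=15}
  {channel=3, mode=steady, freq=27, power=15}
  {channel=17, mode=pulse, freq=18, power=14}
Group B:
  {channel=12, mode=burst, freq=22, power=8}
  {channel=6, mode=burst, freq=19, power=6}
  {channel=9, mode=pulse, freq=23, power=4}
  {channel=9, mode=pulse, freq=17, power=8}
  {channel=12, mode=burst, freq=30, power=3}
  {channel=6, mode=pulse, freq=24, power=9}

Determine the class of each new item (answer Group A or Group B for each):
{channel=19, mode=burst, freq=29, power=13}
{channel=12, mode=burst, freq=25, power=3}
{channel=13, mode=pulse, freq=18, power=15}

Rule: power ≥ 13. This holds for each 'Group A' example and fails for each 'Group B' one.

Group A, Group B, Group A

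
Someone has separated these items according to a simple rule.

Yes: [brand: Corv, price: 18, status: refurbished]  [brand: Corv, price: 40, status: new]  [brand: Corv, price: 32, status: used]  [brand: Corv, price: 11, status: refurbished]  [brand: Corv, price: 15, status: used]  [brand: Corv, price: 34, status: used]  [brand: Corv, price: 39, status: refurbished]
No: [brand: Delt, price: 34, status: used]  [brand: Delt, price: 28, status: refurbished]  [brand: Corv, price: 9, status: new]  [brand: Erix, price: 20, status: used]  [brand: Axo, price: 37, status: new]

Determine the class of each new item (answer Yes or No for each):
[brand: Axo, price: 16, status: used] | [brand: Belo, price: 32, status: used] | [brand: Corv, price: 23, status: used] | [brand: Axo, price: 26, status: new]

The common property of the 'Yes' items is: brand is Corv AND price ≥ 11. No 'No' item has it.
[brand: Axo, price: 16, status: used] — brand is Axo, price = 16, hence No. [brand: Belo, price: 32, status: used] — brand is Belo, price = 32, hence No. [brand: Corv, price: 23, status: used] — brand is Corv, price = 23, hence Yes. [brand: Axo, price: 26, status: new] — brand is Axo, price = 26, hence No.

No, No, Yes, No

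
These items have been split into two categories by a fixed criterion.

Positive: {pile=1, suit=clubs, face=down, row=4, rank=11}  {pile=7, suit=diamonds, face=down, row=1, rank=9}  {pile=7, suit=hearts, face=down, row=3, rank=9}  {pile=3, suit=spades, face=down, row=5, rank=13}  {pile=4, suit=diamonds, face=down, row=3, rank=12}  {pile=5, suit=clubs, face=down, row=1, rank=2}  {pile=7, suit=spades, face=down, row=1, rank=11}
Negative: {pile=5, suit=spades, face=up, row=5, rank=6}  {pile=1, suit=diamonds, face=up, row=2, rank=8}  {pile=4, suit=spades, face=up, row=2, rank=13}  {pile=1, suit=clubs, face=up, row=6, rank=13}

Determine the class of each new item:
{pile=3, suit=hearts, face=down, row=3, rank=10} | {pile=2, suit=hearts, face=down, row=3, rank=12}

Positive, Positive

Checking candidate rules against both groups, what survives is: face is down.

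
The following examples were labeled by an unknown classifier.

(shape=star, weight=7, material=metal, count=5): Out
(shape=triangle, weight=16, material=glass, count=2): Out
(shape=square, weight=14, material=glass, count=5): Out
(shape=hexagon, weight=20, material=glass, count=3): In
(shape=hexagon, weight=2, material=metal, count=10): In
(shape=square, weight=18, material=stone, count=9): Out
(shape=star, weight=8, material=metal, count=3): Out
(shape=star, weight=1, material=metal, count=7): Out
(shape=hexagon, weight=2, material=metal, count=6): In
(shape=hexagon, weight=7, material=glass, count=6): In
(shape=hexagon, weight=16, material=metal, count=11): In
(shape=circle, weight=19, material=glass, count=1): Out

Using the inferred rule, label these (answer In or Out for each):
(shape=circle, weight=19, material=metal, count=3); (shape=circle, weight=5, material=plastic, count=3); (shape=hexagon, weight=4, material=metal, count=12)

Out, Out, In

All 'In' examples share one property — shape is hexagon — and every 'Out' example lacks it.
(shape=circle, weight=19, material=metal, count=3): shape is circle, does not pass → Out.
(shape=circle, weight=5, material=plastic, count=3): shape is circle, does not pass → Out.
(shape=hexagon, weight=4, material=metal, count=12): shape is hexagon, fits → In.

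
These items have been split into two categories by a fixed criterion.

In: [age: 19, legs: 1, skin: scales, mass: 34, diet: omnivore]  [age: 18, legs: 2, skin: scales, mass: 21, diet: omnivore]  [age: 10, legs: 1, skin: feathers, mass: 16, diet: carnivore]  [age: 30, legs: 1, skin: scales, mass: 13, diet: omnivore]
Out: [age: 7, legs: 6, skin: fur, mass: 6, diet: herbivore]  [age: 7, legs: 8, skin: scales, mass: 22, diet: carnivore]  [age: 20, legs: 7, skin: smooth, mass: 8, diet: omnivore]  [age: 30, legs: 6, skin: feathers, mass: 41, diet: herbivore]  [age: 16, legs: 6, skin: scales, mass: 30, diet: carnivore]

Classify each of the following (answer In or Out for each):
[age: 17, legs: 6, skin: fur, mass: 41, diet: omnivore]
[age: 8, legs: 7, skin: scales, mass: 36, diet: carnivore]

The pattern is that an item is 'In' exactly when: legs ≤ 2.

Out, Out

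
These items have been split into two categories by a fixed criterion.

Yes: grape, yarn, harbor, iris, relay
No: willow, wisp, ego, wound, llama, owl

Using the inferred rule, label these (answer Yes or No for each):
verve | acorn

Yes, Yes

Checking candidate rules against both groups, what survives is: contains 'r'.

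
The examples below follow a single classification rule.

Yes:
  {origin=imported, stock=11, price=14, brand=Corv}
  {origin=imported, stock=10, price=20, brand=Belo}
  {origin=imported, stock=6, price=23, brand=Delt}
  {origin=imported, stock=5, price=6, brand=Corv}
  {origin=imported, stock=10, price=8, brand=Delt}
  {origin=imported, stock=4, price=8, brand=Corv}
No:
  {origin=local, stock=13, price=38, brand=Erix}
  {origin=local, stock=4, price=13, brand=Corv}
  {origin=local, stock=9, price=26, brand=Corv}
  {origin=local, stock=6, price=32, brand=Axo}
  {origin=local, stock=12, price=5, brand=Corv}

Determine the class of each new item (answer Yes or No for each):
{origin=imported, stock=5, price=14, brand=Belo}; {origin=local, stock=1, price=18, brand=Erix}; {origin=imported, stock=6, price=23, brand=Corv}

Yes, No, Yes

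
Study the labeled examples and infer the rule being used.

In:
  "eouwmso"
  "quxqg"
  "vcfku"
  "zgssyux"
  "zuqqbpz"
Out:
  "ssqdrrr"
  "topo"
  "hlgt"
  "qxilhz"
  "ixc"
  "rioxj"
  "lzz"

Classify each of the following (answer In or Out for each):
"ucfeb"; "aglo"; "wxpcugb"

In, Out, In

The simplest hypothesis consistent with all the labels is: contains 'u'.
"ucfeb": has 'u' — matches, so In. "aglo": no 'u' — doesn't match, so Out. "wxpcugb": has 'u' — matches, so In.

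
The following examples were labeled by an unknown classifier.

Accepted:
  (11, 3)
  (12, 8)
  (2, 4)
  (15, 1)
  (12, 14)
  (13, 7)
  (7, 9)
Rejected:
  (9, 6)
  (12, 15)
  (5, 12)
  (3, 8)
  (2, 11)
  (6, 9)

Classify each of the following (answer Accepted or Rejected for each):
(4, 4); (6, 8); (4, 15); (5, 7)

Accepted, Accepted, Rejected, Accepted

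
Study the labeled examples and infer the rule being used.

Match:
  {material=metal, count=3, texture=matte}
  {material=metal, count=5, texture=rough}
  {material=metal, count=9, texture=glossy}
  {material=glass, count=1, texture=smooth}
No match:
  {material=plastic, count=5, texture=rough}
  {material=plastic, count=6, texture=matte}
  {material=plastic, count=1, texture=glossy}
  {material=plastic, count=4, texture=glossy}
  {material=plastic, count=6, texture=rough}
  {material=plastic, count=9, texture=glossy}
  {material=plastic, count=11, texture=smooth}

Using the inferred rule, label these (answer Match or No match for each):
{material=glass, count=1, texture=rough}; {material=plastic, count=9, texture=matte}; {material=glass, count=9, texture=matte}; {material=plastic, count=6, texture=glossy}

Match, No match, Match, No match

Checking candidate rules against both groups, what survives is: material is not plastic.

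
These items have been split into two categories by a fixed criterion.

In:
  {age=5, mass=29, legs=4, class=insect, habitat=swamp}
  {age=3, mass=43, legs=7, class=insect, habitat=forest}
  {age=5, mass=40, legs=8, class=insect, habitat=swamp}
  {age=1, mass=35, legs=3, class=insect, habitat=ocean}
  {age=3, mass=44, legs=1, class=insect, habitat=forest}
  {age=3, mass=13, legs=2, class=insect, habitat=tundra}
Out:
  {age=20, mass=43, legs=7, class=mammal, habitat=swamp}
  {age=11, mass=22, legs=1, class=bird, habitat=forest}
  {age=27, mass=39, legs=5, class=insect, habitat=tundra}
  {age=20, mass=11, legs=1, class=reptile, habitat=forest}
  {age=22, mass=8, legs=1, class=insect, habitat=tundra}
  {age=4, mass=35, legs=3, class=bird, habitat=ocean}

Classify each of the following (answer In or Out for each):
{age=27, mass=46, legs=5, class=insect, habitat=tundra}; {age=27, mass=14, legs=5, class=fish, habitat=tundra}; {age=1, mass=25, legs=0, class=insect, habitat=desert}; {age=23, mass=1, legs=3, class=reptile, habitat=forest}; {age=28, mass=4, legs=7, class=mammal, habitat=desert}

The simplest hypothesis consistent with all the labels is: class is insect AND age ≤ 5.
{age=27, mass=46, legs=5, class=insect, habitat=tundra} → class is insect, age = 27 → Out.
{age=27, mass=14, legs=5, class=fish, habitat=tundra} → class is fish, age = 27 → Out.
{age=1, mass=25, legs=0, class=insect, habitat=desert} → class is insect, age = 1 → In.
{age=23, mass=1, legs=3, class=reptile, habitat=forest} → class is reptile, age = 23 → Out.
{age=28, mass=4, legs=7, class=mammal, habitat=desert} → class is mammal, age = 28 → Out.

Out, Out, In, Out, Out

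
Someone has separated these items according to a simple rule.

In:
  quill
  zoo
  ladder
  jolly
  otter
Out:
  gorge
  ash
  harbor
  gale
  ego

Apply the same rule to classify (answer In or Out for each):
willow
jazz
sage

Rule: has a double letter. This holds for each 'In' example and fails for each 'Out' one.

In, In, Out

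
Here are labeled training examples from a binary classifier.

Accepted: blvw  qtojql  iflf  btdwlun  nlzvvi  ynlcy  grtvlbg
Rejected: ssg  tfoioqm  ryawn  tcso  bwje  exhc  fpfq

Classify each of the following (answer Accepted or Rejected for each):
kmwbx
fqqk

Rejected, Rejected

The rule appears to be: contains 'l'.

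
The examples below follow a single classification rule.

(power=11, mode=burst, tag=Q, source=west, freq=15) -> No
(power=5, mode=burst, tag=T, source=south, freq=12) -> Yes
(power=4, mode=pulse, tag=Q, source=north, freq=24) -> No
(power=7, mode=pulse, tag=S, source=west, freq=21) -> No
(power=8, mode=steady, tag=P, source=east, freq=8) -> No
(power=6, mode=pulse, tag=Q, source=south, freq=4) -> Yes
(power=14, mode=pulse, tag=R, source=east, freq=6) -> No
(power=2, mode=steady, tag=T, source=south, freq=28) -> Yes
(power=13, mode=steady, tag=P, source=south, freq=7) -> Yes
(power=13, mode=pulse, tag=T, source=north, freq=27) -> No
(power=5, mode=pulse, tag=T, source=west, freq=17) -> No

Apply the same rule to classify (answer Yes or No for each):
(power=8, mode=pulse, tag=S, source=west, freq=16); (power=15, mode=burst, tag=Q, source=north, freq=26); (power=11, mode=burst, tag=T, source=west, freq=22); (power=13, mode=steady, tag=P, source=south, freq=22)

No, No, No, Yes

Looking at the examples, the only property every 'Yes' case has and every 'No' case lacks is: source is south.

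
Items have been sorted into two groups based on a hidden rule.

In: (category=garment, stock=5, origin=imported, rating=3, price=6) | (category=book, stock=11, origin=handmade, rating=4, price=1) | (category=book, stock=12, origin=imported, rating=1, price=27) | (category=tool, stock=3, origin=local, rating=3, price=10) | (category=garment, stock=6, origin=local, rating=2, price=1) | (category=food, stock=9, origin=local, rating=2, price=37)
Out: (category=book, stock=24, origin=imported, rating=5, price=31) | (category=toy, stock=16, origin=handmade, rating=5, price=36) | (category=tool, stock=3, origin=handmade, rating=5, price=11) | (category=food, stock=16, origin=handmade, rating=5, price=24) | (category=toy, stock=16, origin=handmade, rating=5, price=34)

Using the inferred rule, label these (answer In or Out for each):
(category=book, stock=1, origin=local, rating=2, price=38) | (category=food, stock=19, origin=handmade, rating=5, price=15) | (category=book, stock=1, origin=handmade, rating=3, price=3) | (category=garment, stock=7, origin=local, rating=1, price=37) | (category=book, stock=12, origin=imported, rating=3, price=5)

In, Out, In, In, In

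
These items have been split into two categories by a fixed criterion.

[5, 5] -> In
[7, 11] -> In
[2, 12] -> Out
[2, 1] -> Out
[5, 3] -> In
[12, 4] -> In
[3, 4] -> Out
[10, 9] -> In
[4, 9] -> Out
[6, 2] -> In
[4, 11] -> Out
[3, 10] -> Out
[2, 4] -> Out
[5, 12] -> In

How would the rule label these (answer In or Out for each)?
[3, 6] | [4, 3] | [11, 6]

The simplest hypothesis consistent with all the labels is: first ≥ 5.
[3, 6]: first 3, does not satisfy this → Out.
[4, 3]: first 4, does not satisfy this → Out.
[11, 6]: first 11, passes → In.

Out, Out, In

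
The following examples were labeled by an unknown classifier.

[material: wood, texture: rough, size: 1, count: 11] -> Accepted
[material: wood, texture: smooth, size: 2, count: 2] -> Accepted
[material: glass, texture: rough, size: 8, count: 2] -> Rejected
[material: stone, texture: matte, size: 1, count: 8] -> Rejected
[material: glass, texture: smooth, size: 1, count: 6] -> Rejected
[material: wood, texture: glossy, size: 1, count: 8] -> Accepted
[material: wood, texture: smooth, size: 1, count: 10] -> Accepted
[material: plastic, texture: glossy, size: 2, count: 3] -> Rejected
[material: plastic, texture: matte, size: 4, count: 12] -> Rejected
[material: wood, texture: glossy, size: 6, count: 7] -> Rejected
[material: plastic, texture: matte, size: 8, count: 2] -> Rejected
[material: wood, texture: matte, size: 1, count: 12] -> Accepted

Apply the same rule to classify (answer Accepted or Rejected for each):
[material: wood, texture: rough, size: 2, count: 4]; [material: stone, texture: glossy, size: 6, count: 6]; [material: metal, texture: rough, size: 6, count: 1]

One predicate separates the groups cleanly: material is wood AND size ≤ 2.
[material: wood, texture: rough, size: 2, count: 4] → material is wood, size = 2 → Accepted. [material: stone, texture: glossy, size: 6, count: 6] → material is stone, size = 6 → Rejected. [material: metal, texture: rough, size: 6, count: 1] → material is metal, size = 6 → Rejected.

Accepted, Rejected, Rejected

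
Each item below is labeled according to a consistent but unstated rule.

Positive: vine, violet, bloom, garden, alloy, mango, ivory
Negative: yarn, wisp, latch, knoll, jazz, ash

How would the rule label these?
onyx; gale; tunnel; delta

Negative, Positive, Positive, Positive

'Positive' ⟺ has ≥ 2 vowels.
onyx: Negative (1 vowel).
gale: Positive (2 vowels).
tunnel: Positive (2 vowels).
delta: Positive (2 vowels).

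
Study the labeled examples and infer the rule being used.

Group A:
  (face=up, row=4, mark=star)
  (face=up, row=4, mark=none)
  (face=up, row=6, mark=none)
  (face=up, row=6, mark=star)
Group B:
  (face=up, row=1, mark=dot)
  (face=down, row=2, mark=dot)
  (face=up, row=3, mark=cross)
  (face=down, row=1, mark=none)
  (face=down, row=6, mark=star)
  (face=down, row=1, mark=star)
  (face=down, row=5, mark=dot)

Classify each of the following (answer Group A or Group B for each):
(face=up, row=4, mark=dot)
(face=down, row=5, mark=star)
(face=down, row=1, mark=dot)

Group A, Group B, Group B

Rule: face is up AND row ≥ 4. This holds for each 'Group A' example and fails for each 'Group B' one.
(face=up, row=4, mark=dot): face is up, row = 4, passes → Group A. (face=down, row=5, mark=star): face is down, row = 5, does not satisfy this → Group B. (face=down, row=1, mark=dot): face is down, row = 1, does not satisfy this → Group B.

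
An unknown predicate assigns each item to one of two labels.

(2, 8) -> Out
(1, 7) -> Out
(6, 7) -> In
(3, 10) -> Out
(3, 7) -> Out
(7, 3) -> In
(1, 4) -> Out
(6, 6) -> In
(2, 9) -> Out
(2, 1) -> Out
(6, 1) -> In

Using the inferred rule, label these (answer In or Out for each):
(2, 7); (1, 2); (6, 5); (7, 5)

Out, Out, In, In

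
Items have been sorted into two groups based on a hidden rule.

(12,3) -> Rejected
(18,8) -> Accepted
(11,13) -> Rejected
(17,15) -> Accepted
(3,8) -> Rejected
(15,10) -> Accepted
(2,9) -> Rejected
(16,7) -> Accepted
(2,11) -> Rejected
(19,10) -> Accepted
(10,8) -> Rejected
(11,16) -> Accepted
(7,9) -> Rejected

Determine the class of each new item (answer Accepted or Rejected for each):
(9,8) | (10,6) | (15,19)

The simplest hypothesis consistent with all the labels is: max ≥ 15.
(9,8): max 9 — does not satisfy this, so Rejected. (10,6): max 10 — does not satisfy this, so Rejected. (15,19): max 19 — satisfies this, so Accepted.

Rejected, Rejected, Accepted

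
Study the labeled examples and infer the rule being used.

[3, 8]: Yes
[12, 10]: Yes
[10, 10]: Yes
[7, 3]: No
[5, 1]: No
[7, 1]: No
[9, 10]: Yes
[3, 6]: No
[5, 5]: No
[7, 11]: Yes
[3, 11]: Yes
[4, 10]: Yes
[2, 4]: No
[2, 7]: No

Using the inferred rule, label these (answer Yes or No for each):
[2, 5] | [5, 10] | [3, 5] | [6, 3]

All 'Yes' examples share one property — sum ≥ 11 — and every 'No' example lacks it.
No: [2, 5], since 2+5 = 7. Yes: [5, 10], since 5+10 = 15. No: [3, 5], since 3+5 = 8. No: [6, 3], since 6+3 = 9.

No, Yes, No, No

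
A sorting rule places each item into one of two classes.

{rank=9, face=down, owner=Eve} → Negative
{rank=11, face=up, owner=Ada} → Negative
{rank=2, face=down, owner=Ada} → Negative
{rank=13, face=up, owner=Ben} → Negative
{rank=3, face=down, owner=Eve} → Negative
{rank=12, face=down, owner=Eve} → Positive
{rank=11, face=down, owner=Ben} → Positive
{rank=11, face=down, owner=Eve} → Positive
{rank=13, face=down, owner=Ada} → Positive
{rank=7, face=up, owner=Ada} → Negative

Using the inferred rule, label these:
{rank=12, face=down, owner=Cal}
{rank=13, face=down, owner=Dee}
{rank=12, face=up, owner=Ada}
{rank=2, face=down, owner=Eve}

Positive, Positive, Negative, Negative

Every 'Positive' example satisfies: face is down AND rank ≥ 11. None of the 'Negative' examples do.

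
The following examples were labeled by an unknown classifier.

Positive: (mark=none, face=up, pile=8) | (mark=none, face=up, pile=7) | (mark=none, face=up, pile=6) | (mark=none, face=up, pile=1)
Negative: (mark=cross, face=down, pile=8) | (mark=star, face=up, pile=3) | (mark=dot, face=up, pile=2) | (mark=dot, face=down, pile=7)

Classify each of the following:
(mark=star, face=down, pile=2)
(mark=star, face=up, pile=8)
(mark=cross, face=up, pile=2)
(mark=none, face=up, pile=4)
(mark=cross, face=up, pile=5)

Negative, Negative, Negative, Positive, Negative

The classifier is using: mark is none.
(mark=star, face=down, pile=2): Negative (mark is star).
(mark=star, face=up, pile=8): Negative (mark is star).
(mark=cross, face=up, pile=2): Negative (mark is cross).
(mark=none, face=up, pile=4): Positive (mark is none).
(mark=cross, face=up, pile=5): Negative (mark is cross).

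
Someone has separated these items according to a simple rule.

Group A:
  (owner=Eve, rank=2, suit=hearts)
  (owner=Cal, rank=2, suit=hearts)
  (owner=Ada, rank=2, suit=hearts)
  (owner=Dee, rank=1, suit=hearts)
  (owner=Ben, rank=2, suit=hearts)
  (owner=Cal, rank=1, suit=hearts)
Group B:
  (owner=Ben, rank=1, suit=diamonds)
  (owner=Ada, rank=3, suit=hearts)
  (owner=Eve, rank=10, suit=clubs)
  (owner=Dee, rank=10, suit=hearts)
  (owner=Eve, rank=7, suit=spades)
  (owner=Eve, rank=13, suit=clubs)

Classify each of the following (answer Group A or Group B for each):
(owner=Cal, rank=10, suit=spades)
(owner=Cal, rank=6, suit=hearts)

'Group A' ⟺ suit is hearts AND rank ≤ 2.
Group B: (owner=Cal, rank=10, suit=spades), since suit is spades, rank = 10. Group B: (owner=Cal, rank=6, suit=hearts), since suit is hearts, rank = 6.

Group B, Group B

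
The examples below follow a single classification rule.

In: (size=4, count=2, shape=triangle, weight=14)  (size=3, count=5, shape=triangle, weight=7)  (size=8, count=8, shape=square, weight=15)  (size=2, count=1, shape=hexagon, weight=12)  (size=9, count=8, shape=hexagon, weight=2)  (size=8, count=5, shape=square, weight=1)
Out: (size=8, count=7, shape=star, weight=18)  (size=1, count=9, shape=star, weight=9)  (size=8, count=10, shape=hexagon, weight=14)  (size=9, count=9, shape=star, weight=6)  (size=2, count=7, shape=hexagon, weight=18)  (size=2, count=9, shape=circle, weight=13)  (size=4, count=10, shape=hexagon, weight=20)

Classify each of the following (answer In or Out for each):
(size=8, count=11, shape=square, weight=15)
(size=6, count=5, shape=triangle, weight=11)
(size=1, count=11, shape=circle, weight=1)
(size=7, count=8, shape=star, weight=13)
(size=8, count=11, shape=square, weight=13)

Every 'In' example satisfies: count ≤ 8 AND weight ≤ 15. None of the 'Out' examples do.
(size=8, count=11, shape=square, weight=15): count = 11, weight = 15 — fails this test, so Out.
(size=6, count=5, shape=triangle, weight=11): count = 5, weight = 11 — matches, so In.
(size=1, count=11, shape=circle, weight=1): count = 11, weight = 1 — fails this test, so Out.
(size=7, count=8, shape=star, weight=13): count = 8, weight = 13 — matches, so In.
(size=8, count=11, shape=square, weight=13): count = 11, weight = 13 — fails this test, so Out.

Out, In, Out, In, Out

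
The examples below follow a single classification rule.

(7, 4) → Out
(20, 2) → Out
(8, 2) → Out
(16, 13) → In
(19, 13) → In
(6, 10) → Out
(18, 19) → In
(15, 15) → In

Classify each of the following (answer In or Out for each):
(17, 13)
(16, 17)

In, In

The common property of the 'In' items is: second is odd. No 'Out' item has it.
(17, 13): second 13, satisfies this → In.
(16, 17): second 17, satisfies this → In.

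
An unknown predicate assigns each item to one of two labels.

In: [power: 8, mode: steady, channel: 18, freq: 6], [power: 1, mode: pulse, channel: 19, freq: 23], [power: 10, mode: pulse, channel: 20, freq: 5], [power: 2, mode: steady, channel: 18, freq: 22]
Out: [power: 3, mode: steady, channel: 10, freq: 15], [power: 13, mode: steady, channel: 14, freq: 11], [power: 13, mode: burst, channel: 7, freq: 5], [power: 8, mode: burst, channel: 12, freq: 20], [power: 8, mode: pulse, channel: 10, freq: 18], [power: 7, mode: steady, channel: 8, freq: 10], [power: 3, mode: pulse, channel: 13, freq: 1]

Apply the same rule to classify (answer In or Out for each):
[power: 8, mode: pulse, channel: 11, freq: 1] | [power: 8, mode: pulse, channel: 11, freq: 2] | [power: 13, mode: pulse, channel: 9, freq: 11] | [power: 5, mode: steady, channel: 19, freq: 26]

The classifier is using: channel ≥ 18.
[power: 8, mode: pulse, channel: 11, freq: 1] — channel = 11, hence Out.
[power: 8, mode: pulse, channel: 11, freq: 2] — channel = 11, hence Out.
[power: 13, mode: pulse, channel: 9, freq: 11] — channel = 9, hence Out.
[power: 5, mode: steady, channel: 19, freq: 26] — channel = 19, hence In.

Out, Out, Out, In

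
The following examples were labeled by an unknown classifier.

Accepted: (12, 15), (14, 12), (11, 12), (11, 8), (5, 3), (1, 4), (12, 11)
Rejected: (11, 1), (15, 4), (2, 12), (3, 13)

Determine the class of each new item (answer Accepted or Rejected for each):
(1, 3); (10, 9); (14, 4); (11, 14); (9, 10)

All 'Accepted' examples share one property — |first − second| ≤ 3 — and every 'Rejected' example lacks it.
(1, 3) → |1−3| = 2 → Accepted.
(10, 9) → |10−9| = 1 → Accepted.
(14, 4) → |14−4| = 10 → Rejected.
(11, 14) → |11−14| = 3 → Accepted.
(9, 10) → |9−10| = 1 → Accepted.

Accepted, Accepted, Rejected, Accepted, Accepted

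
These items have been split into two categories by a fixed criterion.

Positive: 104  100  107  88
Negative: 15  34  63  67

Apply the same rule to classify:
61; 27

Negative, Negative

The simplest hypothesis consistent with all the labels is: at least 88.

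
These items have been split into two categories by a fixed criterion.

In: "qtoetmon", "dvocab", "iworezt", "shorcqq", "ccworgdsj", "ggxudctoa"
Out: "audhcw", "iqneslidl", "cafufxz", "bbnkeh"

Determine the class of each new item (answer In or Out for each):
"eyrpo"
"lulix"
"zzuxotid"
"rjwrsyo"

In, Out, In, In

The distinguishing property — contains 'o' — holds for all the 'In' cases and none of the 'Out' cases.
"eyrpo": has 'o' — meets the rule, so In.
"lulix": no 'o' — does not fit, so Out.
"zzuxotid": has 'o' — meets the rule, so In.
"rjwrsyo": has 'o' — meets the rule, so In.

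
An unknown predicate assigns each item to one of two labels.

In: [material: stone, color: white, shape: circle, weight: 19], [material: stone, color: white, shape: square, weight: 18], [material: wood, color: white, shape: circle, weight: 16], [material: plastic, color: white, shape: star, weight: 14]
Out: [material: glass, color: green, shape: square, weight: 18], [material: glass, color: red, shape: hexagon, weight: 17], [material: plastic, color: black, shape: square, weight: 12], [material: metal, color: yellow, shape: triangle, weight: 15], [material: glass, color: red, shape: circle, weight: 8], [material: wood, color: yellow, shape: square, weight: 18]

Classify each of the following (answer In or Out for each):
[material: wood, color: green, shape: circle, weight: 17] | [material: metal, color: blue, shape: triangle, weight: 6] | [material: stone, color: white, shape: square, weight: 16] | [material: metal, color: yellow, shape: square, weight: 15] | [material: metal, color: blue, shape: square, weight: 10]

Out, Out, In, Out, Out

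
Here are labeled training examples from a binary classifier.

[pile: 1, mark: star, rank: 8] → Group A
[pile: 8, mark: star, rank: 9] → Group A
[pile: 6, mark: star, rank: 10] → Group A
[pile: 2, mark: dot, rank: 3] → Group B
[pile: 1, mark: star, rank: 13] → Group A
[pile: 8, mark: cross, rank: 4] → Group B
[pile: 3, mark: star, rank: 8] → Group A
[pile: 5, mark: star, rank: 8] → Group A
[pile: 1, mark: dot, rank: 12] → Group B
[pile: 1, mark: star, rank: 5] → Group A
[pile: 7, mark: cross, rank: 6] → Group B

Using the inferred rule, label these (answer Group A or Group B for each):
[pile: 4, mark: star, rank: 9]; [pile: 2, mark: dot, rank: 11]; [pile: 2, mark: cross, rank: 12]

Group A, Group B, Group B

All 'Group A' examples share one property — mark is star — and every 'Group B' example lacks it.
[pile: 4, mark: star, rank: 9]: Group A (mark is star). [pile: 2, mark: dot, rank: 11]: Group B (mark is dot). [pile: 2, mark: cross, rank: 12]: Group B (mark is cross).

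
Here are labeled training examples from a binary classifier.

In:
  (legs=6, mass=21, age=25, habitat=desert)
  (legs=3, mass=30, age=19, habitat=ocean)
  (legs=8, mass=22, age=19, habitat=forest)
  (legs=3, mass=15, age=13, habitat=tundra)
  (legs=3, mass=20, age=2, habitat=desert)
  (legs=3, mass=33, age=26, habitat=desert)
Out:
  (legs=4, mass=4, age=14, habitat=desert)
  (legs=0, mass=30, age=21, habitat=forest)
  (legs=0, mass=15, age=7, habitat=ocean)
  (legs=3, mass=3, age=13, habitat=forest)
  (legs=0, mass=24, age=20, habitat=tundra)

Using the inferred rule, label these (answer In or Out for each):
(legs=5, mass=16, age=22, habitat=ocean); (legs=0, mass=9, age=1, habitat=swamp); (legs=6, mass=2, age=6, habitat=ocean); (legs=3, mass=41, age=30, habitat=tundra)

A rule that fits every label: legs ≥ 3 AND mass ≥ 15 — true of each 'In' example, false of each 'Out' one.
In: (legs=5, mass=16, age=22, habitat=ocean), since legs = 5, mass = 16.
Out: (legs=0, mass=9, age=1, habitat=swamp), since legs = 0, mass = 9.
Out: (legs=6, mass=2, age=6, habitat=ocean), since legs = 6, mass = 2.
In: (legs=3, mass=41, age=30, habitat=tundra), since legs = 3, mass = 41.

In, Out, Out, In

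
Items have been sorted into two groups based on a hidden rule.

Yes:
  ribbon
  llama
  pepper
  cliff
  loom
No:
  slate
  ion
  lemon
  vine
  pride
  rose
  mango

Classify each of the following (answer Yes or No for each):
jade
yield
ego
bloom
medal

Rule: has a double letter. This holds for each 'Yes' example and fails for each 'No' one.
jade: no doubled letter — fails the rule, so No.
yield: no doubled letter — fails the rule, so No.
ego: no doubled letter — fails the rule, so No.
bloom: 'oo' doubled — satisfies this, so Yes.
medal: no doubled letter — fails the rule, so No.

No, No, No, Yes, No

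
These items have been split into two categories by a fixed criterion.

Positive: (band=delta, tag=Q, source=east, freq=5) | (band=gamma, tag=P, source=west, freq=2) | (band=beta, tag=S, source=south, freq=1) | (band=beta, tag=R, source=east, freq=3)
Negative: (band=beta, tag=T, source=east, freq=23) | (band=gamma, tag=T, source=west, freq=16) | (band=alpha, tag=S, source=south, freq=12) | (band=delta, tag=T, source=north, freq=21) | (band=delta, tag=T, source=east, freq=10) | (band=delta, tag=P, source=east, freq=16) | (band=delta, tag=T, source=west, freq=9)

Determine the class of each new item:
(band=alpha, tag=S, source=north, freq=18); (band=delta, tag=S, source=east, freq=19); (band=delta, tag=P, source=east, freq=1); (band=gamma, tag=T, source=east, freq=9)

Negative, Negative, Positive, Negative

The pattern is that an item is 'Positive' exactly when: freq ≤ 5.
(band=alpha, tag=S, source=north, freq=18): Negative (freq = 18). (band=delta, tag=S, source=east, freq=19): Negative (freq = 19). (band=delta, tag=P, source=east, freq=1): Positive (freq = 1). (band=gamma, tag=T, source=east, freq=9): Negative (freq = 9).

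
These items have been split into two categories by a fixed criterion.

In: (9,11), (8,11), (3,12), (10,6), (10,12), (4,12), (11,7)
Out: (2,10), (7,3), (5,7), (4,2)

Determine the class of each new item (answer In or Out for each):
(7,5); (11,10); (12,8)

The classifier is using: sum ≥ 15.
Out: (7,5), since 7+5 = 12.
In: (11,10), since 11+10 = 21.
In: (12,8), since 12+8 = 20.

Out, In, In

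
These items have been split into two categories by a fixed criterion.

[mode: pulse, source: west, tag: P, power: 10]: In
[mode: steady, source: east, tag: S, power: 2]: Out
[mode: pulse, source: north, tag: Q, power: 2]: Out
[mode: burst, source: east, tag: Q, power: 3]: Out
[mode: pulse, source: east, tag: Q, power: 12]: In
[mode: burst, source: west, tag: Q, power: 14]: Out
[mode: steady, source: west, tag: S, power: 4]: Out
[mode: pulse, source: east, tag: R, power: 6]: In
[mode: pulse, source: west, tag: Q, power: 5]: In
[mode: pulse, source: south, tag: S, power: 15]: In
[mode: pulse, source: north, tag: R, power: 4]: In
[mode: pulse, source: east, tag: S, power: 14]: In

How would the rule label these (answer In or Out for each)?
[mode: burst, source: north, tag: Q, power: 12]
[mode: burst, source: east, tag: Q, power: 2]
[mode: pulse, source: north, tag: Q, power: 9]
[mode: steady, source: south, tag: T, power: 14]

All 'In' examples share one property — mode is pulse AND power ≥ 3 — and every 'Out' example lacks it.
[mode: burst, source: north, tag: Q, power: 12]: mode is burst, power = 12 — does not satisfy this, so Out.
[mode: burst, source: east, tag: Q, power: 2]: mode is burst, power = 2 — does not satisfy this, so Out.
[mode: pulse, source: north, tag: Q, power: 9]: mode is pulse, power = 9 — checks out, so In.
[mode: steady, source: south, tag: T, power: 14]: mode is steady, power = 14 — does not satisfy this, so Out.

Out, Out, In, Out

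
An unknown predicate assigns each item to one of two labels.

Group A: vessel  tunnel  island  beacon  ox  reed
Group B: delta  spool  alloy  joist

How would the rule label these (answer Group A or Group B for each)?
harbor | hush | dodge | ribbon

A rule that fits every label: even length — true of each 'Group A' example, false of each 'Group B' one.

Group A, Group A, Group B, Group A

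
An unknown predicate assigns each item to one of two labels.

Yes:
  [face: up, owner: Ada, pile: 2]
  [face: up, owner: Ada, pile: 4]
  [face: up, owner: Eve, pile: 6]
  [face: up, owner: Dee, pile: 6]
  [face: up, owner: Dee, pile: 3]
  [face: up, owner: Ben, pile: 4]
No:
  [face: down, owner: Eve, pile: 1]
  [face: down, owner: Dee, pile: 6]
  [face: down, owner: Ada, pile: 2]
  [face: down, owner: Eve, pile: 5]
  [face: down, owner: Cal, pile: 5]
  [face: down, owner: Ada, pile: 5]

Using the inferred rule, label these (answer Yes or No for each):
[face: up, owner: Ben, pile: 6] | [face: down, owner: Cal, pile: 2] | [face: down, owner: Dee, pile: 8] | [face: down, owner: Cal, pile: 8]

The pattern is that an item is 'Yes' exactly when: face is up.
Yes: [face: up, owner: Ben, pile: 6], since face is up.
No: [face: down, owner: Cal, pile: 2], since face is down.
No: [face: down, owner: Dee, pile: 8], since face is down.
No: [face: down, owner: Cal, pile: 8], since face is down.

Yes, No, No, No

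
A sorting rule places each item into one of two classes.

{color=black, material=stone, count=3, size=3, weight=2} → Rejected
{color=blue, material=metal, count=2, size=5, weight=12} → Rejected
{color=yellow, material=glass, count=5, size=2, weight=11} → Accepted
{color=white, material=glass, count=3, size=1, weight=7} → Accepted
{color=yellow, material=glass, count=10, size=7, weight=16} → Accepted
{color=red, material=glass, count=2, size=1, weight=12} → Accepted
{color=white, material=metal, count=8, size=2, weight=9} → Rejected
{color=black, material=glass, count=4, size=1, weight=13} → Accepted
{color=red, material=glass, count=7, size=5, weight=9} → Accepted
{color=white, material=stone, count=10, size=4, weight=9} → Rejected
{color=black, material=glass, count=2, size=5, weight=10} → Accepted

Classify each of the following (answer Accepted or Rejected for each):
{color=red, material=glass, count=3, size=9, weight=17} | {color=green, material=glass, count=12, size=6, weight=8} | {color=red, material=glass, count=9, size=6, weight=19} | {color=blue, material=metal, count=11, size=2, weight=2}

Accepted, Accepted, Accepted, Rejected

All 'Accepted' examples share one property — material is glass — and every 'Rejected' example lacks it.
{color=red, material=glass, count=3, size=9, weight=17}: Accepted (material is glass). {color=green, material=glass, count=12, size=6, weight=8}: Accepted (material is glass). {color=red, material=glass, count=9, size=6, weight=19}: Accepted (material is glass). {color=blue, material=metal, count=11, size=2, weight=2}: Rejected (material is metal).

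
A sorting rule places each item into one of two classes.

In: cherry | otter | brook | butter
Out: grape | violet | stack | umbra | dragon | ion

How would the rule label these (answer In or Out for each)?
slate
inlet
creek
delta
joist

Out, Out, In, Out, Out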